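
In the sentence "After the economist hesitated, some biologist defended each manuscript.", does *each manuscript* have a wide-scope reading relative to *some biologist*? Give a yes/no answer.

Although there is an adjunct clause, *each manuscript* is in the main clause, not inside the adjunct.
Nothing blocks QR of the lower DP to a position above the higher one, so inverse scope is available.
So *each manuscript* > *some biologist* is among the available readings.

Yes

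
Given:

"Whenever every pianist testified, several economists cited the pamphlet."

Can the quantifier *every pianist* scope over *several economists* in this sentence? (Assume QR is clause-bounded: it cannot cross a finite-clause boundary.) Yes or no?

*every pianist* is embedded in the adjunct clause *whenever every pianist testified*.
Adverbial clauses are not L-marked, so they are barriers for QR — the quantifier cannot escape the adjunct.
There is no licit LF on which *every pianist* c-commands *several economists*.

No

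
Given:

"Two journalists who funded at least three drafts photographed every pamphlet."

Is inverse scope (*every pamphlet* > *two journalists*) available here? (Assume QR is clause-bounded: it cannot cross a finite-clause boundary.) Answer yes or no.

Yes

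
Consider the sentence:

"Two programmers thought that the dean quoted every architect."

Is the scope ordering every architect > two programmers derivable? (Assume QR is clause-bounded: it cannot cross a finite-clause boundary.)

No

*every architect* sits inside the finite complement clause *that the dean quoted every architect*.
With QR restricted to its own tensed clause, the embedded quantifier cannot reach a matrix scope position.
*every architect* > *two programmers* would require crossing that boundary, which is illicit.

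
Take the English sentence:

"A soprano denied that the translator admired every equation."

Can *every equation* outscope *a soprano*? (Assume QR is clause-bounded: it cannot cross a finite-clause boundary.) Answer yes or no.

*every equation* occurs within the finite complement clause *that the translator admired every equation*.
QR is clause-bounded, so the finite complement is a scope island for the embedded quantifier.
Hence only narrow scope for *every equation* (under *a soprano*) survives.
(Only the surface reading survives: one fixed soprano with respect to all the relevant equations.)

No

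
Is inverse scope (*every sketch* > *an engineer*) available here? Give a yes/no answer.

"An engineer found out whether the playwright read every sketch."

The DP *every sketch* is contained in the embedded question *whether the playwright read every sketch*.
QR across an interrogative CP boundary is ruled out as a wh-island violation.
So *every sketch* cannot raise high enough to outscope *an engineer*; only the surface ordering *an engineer* > *every sketch* is available.
(Only the surface reading survives: one fixed engineer with respect to all the relevant sketches.)

No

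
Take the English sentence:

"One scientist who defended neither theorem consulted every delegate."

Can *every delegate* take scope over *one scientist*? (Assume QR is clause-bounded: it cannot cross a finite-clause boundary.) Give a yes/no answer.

Although the sentence contains a relative clause (*who defended neither theorem*), *every delegate* is outside it, in the matrix VP.
Clause-internal QR can adjoin the lower DP above the subject, yielding the inverse reading.

Yes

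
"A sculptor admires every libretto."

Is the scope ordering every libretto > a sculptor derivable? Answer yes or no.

Yes

Both DPs are arguments of the same predicate; there is no clause or island boundary between them.
Clause-internal QR can adjoin the lower DP above the subject, yielding the inverse reading.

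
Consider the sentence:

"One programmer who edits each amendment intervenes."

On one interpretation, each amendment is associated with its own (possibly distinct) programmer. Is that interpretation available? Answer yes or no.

No

This is the *each amendment* > *one programmer* reading.
The DP *each amendment* is contained in the relative clause *who edits each amendment*.
Quantifiers inside a relative clause are trapped there; the RC boundary blocks QR.
So *each amendment* cannot raise high enough to outscope *one programmer*; only the surface ordering *one programmer* > *each amendment* is available.
(Only the surface reading survives: one fixed programmer with respect to all the relevant amendments.)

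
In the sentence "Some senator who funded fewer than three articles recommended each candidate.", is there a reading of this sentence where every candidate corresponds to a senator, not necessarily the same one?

Yes

The paraphrase describes the scope ordering *each candidate* > *some senator*.
*each candidate* is a matrix argument; only *some senator* is modified by the relative clause *who funded fewer than three articles*, so the RC island is irrelevant to the target quantifier.
No island intervenes, so both surface and inverse scope are derivable.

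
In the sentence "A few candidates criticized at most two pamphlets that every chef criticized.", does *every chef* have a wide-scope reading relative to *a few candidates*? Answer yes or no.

No

*every chef* sits inside the relative clause *that every chef criticized* modifying *at most two pamphlets*.
The relative clause forms an island for QR, so the quantifier is confined to the head noun's restrictor.
*every chef* > *a few candidates* would require crossing that boundary, which is illicit.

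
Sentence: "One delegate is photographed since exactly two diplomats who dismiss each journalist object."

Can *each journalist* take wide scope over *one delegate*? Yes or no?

No

*each journalist* sits inside the relative clause *who dismiss each journalist*, which is itself inside the adjunct *since exactly two diplomats who dismiss each journalist object*.
The quantifier would have to escape first the RC and then the adjunct — two independent island violations.
The inverse ordering *each journalist* > *one delegate* is therefore underivable.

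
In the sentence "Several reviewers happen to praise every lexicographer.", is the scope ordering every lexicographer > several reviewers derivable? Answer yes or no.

Infinitival complements of raising predicates do not block QR; *every lexicographer* and *several reviewers* are effectively clausemates.
Nothing blocks QR of the lower DP to a position above the higher one, so inverse scope is available.

Yes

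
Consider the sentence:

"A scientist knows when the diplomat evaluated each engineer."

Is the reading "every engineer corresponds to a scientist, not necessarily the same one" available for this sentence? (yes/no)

No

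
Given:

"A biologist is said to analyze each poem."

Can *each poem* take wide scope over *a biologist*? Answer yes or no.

Yes

The matrix predicate is a raising verb, whose infinitival complement is not a scope island — *each poem* can QR into the matrix clause.
QR within a single clause is free, so the lower quantifier may take scope over the higher one.
The sentence is scopally ambiguous between *a biologist* > *each poem* and *each poem* > *a biologist*.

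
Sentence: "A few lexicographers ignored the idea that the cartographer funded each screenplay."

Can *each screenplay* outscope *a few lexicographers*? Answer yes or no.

No

*each screenplay* is embedded in the complex NP *the idea that the cartographer funded each screenplay*.
A that-clause complement to a noun is an island; QR cannot cross the NP boundary.
*each screenplay* > *a few lexicographers* would require crossing that boundary, which is illicit.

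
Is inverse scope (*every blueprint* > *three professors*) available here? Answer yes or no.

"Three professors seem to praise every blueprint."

Yes

Infinitival complements of raising predicates do not block QR; *every blueprint* and *three professors* are effectively clausemates.
Since no island is crossed, the inverse ordering is licensed alongside surface scope.
The sentence is scopally ambiguous between *three professors* > *every blueprint* and *every blueprint* > *three professors*.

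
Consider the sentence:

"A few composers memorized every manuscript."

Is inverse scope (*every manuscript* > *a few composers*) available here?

*every manuscript* and *a few composers* are in the same minimal clause.
Since no island is crossed, the inverse ordering is licensed alongside surface scope.
So *every manuscript* > *a few composers* is among the available readings.

Yes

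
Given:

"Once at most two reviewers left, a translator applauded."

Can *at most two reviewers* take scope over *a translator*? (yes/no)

No

The DP *at most two reviewers* is contained in the adjunct clause *once at most two reviewers left*.
Adjunct clauses are scope islands: a quantifier inside an adjunct cannot raise into the matrix clause.
*at most two reviewers* is confined to the island and cannot take scope over *a translator*.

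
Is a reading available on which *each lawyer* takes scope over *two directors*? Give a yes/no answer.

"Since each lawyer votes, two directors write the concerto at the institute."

No

The DP *each lawyer* is contained in the adjunct clause *since each lawyer votes*.
The adjunct-island constraint bars QR out of an adverbial clause.
*each lawyer* > *two directors* would require crossing that boundary, which is illicit.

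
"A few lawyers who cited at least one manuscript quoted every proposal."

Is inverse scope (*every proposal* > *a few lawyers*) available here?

Yes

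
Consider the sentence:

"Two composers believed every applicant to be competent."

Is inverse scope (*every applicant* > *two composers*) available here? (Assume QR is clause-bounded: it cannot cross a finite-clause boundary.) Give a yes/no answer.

ECM infinitives lack a CP barrier, so *every applicant* can QR over the matrix subject *two composers*.
QR within a single clause is free, so the lower quantifier may take scope over the higher one.

Yes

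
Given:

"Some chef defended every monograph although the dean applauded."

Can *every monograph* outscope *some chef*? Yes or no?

Yes

The adjunct clause does not contain *every monograph*, which is the matrix object.
Since no island is crossed, the inverse ordering is licensed alongside surface scope.
The sentence is scopally ambiguous between *some chef* > *every monograph* and *every monograph* > *some chef*.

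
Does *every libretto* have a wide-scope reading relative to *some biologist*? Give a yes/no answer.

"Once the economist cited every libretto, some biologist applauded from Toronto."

No

Structurally, *every libretto* is inside the adjunct clause *once the economist cited every libretto*.
Adverbial clauses are not L-marked, so they are barriers for QR — the quantifier cannot escape the adjunct.
There is no licit LF on which *every libretto* c-commands *some biologist*.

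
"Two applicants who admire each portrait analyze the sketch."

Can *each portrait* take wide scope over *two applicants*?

No

*each portrait* sits inside the relative clause *who admire each portrait*.
Quantifiers inside a relative clause are trapped there; the RC boundary blocks QR.
There is no licit LF on which *each portrait* c-commands *two applicants*.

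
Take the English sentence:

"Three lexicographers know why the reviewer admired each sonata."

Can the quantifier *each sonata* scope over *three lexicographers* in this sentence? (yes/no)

No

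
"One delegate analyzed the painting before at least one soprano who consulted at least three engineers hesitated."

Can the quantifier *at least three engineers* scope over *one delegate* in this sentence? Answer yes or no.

The DP *at least three engineers* is contained in the relative clause *who consulted at least three engineers*, which is itself inside the adjunct *before at least one soprano who consulted at least three engineers hesitated*.
The quantifier would have to escape first the RC and then the adjunct — two independent island violations.
The inverse ordering *at least three engineers* > *one delegate* is therefore underivable.
(Only the surface reading survives: one fixed delegate with respect to all the relevant engineers.)

No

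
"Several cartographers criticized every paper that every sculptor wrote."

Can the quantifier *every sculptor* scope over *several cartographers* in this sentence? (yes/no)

No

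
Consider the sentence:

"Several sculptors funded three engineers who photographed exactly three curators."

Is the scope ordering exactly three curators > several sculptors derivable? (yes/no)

No

*exactly three curators* occurs within the relative clause *who photographed exactly three curators* modifying *three engineers*.
Quantifiers inside a relative clause are trapped there; the RC boundary blocks QR.
So *exactly three curators* cannot raise to a position above *several sculptors*.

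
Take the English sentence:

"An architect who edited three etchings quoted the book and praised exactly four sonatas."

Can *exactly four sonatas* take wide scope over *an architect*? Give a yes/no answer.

Structurally, *exactly four sonatas* is inside one conjunct of the coordinate structure (*praised exactly four sonatas*).
Asymmetric QR out of one conjunct violates the Coordinate Structure Constraint.
So the wide-scope reading for *exactly four sonatas* is blocked.

No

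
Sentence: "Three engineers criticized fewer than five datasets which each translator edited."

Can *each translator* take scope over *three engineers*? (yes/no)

*each translator* occurs within the relative clause *which each translator edited* modifying *fewer than five datasets*.
Relative clauses are scope islands: a quantifier cannot QR out of a relative clause to take scope in the matrix clause.
So *each translator* cannot raise to a position above *three engineers*.

No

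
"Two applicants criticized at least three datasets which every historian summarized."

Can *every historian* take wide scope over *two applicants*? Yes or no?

Structurally, *every historian* is inside the relative clause *which every historian summarized* modifying *at least three datasets*.
Relative clauses are scope islands: a quantifier cannot QR out of a relative clause to take scope in the matrix clause.
So *every historian* cannot raise to a position above *two applicants*.

No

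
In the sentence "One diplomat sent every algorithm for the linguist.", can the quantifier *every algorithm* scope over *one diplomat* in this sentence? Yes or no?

Yes

*every algorithm* and *one diplomat* are in the same minimal clause.
Since no island is crossed, the inverse ordering is licensed alongside surface scope.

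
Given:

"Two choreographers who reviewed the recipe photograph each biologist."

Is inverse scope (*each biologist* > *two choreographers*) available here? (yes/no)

The relative clause *who reviewed the recipe* modifies *two choreographers*, but *each biologist* is not inside that relative clause — it is an argument of the matrix verb.
Since no island is crossed, the inverse ordering is licensed alongside surface scope.
So *each biologist* > *two choreographers* is among the available readings.

Yes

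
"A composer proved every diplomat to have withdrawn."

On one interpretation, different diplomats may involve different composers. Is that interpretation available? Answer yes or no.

The paraphrase describes the scope ordering *every diplomat* > *a composer*.
*every diplomat* is the subject of an ECM infinitive — the infinitival complement of an ECM verb is not a scope island, so *every diplomat* can raise into the matrix clause.
With no island boundary between them, the object can take inverse scope over the subject via ordinary QR within the clause.
The sentence is scopally ambiguous between *a composer* > *every diplomat* and *every diplomat* > *a composer*.

Yes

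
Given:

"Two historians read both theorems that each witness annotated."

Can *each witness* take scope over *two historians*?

No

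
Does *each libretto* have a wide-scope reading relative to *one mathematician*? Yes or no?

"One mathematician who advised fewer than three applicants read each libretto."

Yes

Although the sentence contains a relative clause (*who advised fewer than three applicants*), *each libretto* is outside it, in the matrix VP.
Nothing blocks QR of the lower DP to a position above the higher one, so inverse scope is available.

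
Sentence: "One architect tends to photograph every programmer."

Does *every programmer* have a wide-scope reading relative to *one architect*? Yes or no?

*every programmer* is inside a raising infinitive, which is transparent to QR (no CP barrier), so it behaves as a matrix argument.
Nothing blocks QR of the lower DP to a position above the higher one, so inverse scope is available.
So *every programmer* > *one architect* is among the available readings.

Yes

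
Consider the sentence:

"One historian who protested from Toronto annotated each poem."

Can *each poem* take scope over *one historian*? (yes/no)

Yes

The relative clause *who protested from Toronto* modifies *one historian*, but *each poem* is not inside that relative clause — it is an argument of the matrix verb.
Clause-internal QR can adjoin the lower DP above the subject, yielding the inverse reading.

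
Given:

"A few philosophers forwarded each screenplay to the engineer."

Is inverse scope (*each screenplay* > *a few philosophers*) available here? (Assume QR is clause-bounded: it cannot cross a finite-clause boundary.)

*a few philosophers* and *each screenplay* are co-arguments of the matrix verb, with nothing but a clause-internal boundary between them.
Nothing blocks QR of the lower DP to a position above the higher one, so inverse scope is available.
Both orderings are possible: *a few philosophers* > *each screenplay* and *each screenplay* > *a few philosophers*.

Yes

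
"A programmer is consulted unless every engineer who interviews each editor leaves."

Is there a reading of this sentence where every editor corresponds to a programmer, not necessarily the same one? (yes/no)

No

That reading corresponds to *each editor* > *a programmer*.
*each editor* is embedded in the relative clause *who interviews each editor*, which is itself inside the adjunct *unless every engineer who interviews each editor leaves*.
Nested islands: the RC island is itself inside an adjunct island, so wide scope is doubly excluded.
So the wide-scope reading for *each editor* is blocked.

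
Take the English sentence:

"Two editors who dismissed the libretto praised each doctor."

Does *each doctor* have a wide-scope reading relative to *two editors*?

Although the sentence contains a relative clause (*who dismissed the libretto*), *each doctor* is outside it, in the matrix VP.
Clause-internal QR can adjoin the lower DP above the subject, yielding the inverse reading.

Yes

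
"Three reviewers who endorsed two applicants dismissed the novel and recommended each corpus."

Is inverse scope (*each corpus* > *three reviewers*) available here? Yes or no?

No

The target quantifier *each corpus* is part of one conjunct of the coordinate structure (*recommended each corpus*).
Coordinate structures are islands for non-across-the-board movement, QR included.
*each corpus* > *three reviewers* would require crossing that boundary, which is illicit.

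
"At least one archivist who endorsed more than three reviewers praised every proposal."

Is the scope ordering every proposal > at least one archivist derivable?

The RC *who endorsed more than three reviewers* is an island, but *every proposal* is not inside it — it is the matrix object, a clausemate of *at least one archivist*.
With no island boundary between them, the object can take inverse scope over the subject via ordinary QR within the clause.

Yes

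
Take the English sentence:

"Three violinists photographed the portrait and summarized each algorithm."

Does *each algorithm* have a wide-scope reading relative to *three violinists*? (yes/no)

No

*each algorithm* sits inside one conjunct of the coordinate structure (*summarized each algorithm*).
A quantifier cannot raise out of one conjunct of a coordination across the whole coordinate structure — the CSC applies to QR.
The inverse ordering *each algorithm* > *three violinists* is therefore underivable.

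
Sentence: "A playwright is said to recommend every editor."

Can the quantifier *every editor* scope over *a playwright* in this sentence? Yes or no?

The matrix predicate is a raising verb, whose infinitival complement is not a scope island — *every editor* can QR into the matrix clause.
No island intervenes, so both surface and inverse scope are derivable.

Yes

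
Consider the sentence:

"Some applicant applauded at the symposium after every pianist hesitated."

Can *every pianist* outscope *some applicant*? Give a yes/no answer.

No

*every pianist* sits inside the adjunct clause *after every pianist hesitated*.
The adjunct-island constraint bars QR out of an adverbial clause.
The inverse ordering *every pianist* > *some applicant* is therefore underivable.
(Only the surface reading survives: one fixed applicant with respect to all the relevant pianists.)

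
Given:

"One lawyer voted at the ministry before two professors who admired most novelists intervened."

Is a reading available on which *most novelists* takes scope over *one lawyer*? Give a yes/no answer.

No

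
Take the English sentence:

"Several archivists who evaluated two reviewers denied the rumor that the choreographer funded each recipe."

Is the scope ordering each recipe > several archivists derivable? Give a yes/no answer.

The DP *each recipe* is contained in the complex NP *the rumor that the choreographer funded each recipe*.
The Complex NP Constraint bars QR out of the complement clause of a noun.
*each recipe* > *several archivists* would require crossing that boundary, which is illicit.

No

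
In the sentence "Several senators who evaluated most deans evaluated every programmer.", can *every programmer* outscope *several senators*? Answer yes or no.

Yes

The RC *who evaluated most deans* is an island, but *every programmer* is not inside it — it is the matrix object, a clausemate of *several senators*.
Clause-internal QR can adjoin the lower DP above the subject, yielding the inverse reading.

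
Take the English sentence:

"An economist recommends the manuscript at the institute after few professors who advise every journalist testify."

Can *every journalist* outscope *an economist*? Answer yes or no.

The DP *every journalist* is contained in the relative clause *who advise every journalist*, which is itself inside the adjunct *after few professors who advise every journalist testify*.
Nested islands: the RC island is itself inside an adjunct island, so wide scope is doubly excluded.
So the wide-scope reading for *every journalist* is blocked.

No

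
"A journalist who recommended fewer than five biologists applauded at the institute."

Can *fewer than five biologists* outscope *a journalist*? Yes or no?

The DP *fewer than five biologists* is contained in the relative clause *who recommended fewer than five biologists*.
Quantifiers inside a relative clause are trapped there; the RC boundary blocks QR.
So *fewer than five biologists* cannot raise high enough to outscope *a journalist*; only the surface ordering *a journalist* > *fewer than five biologists* is available.

No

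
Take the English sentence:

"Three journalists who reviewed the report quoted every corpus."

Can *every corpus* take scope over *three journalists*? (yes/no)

Yes

The RC *who reviewed the report* is an island, but *every corpus* is not inside it — it is the matrix object, a clausemate of *three journalists*.
Ordinary QR to a clause-peripheral position gives the wide-scope LF for the lower DP.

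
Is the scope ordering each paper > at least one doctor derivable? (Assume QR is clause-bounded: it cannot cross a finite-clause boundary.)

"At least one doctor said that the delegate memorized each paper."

No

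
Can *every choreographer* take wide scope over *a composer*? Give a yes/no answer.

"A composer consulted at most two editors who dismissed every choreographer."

No

The DP *every choreographer* is contained in the relative clause *who dismissed every choreographer* modifying *at most two editors*.
The relative clause forms an island for QR, so the quantifier is confined to the head noun's restrictor.
So *every choreographer* cannot raise high enough to outscope *a composer*; only the surface ordering *a composer* > *every choreographer* is available.
(Only the surface reading survives: one fixed composer with respect to all the relevant choreographers.)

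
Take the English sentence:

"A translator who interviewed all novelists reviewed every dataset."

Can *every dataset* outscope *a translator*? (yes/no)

Yes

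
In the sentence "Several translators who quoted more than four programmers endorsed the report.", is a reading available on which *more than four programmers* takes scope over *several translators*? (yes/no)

The target quantifier *more than four programmers* is part of the relative clause *who quoted more than four programmers*.
Relative clauses are scope islands: a quantifier cannot QR out of a relative clause to take scope in the matrix clause.
So the wide-scope reading for *more than four programmers* is blocked.

No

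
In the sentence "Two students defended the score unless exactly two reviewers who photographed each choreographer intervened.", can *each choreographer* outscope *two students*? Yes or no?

No

*each choreographer* occurs within the relative clause *who photographed each choreographer*, which is itself inside the adjunct *unless exactly two reviewers who photographed each choreographer intervened*.
Even if one barrier were somehow void, the other would still block QR.
There is no licit LF on which *each choreographer* c-commands *two students*.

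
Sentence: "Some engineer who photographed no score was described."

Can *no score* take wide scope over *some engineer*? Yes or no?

No

Structurally, *no score* is inside the relative clause *who photographed no score*.
The relative clause forms an island for QR, so the quantifier is confined to the head noun's restrictor.
There is no licit LF on which *no score* c-commands *some engineer*.
(Only the surface reading survives: one fixed engineer with respect to all the relevant scores.)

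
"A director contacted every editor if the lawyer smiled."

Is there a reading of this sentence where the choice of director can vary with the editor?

Yes

The described interpretation is the *every editor* > *a director* scoping.
Although there is an adjunct clause, *every editor* is in the main clause, not inside the adjunct.
With no island boundary between them, the object can take inverse scope over the subject via ordinary QR within the clause.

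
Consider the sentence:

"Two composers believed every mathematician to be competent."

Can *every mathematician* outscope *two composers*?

*every mathematician* is an ECM subject; ECM complements are not islands, and the embedded quantifier may take matrix scope.
Nothing blocks QR of the lower DP to a position above the higher one, so inverse scope is available.
Both orderings are possible: *two composers* > *every mathematician* and *every mathematician* > *two composers*.

Yes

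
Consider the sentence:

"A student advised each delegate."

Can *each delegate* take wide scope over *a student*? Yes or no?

*each delegate* is the matrix object and *a student* the matrix subject; the two are clausemates.
No island intervenes, so both surface and inverse scope are derivable.

Yes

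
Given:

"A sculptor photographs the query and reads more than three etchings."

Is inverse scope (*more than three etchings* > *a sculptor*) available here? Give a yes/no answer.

*more than three etchings* sits inside one conjunct of the coordinate structure (*reads more than three etchings*).
A quantifier cannot raise out of one conjunct of a coordination across the whole coordinate structure — the CSC applies to QR.
*more than three etchings* is confined to the island and cannot take scope over *a sculptor*.

No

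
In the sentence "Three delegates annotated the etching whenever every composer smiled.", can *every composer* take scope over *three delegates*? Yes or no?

No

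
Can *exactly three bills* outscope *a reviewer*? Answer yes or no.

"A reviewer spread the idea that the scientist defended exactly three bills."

*exactly three bills* occurs within the complex NP *the idea that the scientist defended exactly three bills*.
Noun-complement clauses are scope islands (the Complex NP Constraint): a quantifier inside one cannot scope into the matrix.
So *exactly three bills* cannot raise high enough to outscope *a reviewer*; only the surface ordering *a reviewer* > *exactly three bills* is available.
(Only the surface reading survives: one fixed reviewer with respect to all the relevant bills.)

No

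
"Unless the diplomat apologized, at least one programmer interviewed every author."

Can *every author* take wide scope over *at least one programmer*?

The adjunct island is irrelevant here — *every author* and *at least one programmer* are both in the matrix clause.
No island intervenes, so both surface and inverse scope are derivable.
The sentence is scopally ambiguous between *at least one programmer* > *every author* and *every author* > *at least one programmer*.

Yes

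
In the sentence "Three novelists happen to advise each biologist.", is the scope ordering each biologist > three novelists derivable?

Yes

Infinitival complements of raising predicates do not block QR; *each biologist* and *three novelists* are effectively clausemates.
Clause-internal QR can adjoin the lower DP above the subject, yielding the inverse reading.
So *each biologist* > *three novelists* is among the available readings.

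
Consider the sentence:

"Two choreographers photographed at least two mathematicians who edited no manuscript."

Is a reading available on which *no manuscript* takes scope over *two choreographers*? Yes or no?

Structurally, *no manuscript* is inside the relative clause *who edited no manuscript* modifying *at least two mathematicians*.
Relative clauses block scope extraction: QR cannot target a position outside the modified NP.
Hence only narrow scope for *no manuscript* (under *two choreographers*) survives.

No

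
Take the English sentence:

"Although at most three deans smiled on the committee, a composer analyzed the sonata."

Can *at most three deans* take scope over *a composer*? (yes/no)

No

The target quantifier *at most three deans* is part of the adjunct clause *although at most three deans smiled on the committee*.
Adverbial clauses are not L-marked, so they are barriers for QR — the quantifier cannot escape the adjunct.
So the wide-scope reading for *at most three deans* is blocked.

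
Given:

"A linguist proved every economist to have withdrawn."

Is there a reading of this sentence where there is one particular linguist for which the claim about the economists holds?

This is the *a linguist* > *every economist* reading.
Nothing needs to raise for *a linguist* > *every economist*, so no island constraint is at stake.

Yes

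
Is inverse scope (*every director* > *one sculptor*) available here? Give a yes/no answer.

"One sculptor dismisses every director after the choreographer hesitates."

Yes

The adjunct clause does not contain *every director*, which is the matrix object.
With no island boundary between them, the object can take inverse scope over the subject via ordinary QR within the clause.
The sentence is scopally ambiguous between *one sculptor* > *every director* and *every director* > *one sculptor*.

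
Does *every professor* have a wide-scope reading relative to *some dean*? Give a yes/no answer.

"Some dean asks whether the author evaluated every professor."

*every professor* sits inside the embedded question *whether the author evaluated every professor*.
Embedded wh-clauses are opaque for QR, so the quantifier stays inside the question.
There is no licit LF on which *every professor* c-commands *some dean*.

No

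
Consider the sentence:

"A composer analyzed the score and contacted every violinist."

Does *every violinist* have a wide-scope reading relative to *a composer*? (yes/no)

*every violinist* is embedded in one conjunct of the coordinate structure (*contacted every violinist*).
QR out of a conjunct would have to apply non-ATB, which the CSC forbids.
Hence only narrow scope for *every violinist* (under *a composer*) survives.

No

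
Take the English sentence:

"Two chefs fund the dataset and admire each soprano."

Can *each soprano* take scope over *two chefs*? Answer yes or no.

No

*each soprano* sits inside one conjunct of the coordinate structure (*admire each soprano*).
A quantifier cannot raise out of one conjunct of a coordination across the whole coordinate structure — the CSC applies to QR.
*each soprano* > *two chefs* would require crossing that boundary, which is illicit.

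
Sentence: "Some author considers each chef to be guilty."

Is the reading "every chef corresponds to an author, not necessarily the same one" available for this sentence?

Yes

The paraphrase describes the scope ordering *each chef* > *some author*.
The ECM infinitive is scope-transparent — *each chef* is free to raise above *some author*.
Ordinary QR to a clause-peripheral position gives the wide-scope LF for the lower DP.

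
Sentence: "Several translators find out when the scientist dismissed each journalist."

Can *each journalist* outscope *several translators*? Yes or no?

*each journalist* is embedded in the embedded question *when the scientist dismissed each journalist*.
An indirect question is a wh-island; the filled [Spec,CP] blocks QR across the CP edge.
So *each journalist* cannot raise to a position above *several translators*.

No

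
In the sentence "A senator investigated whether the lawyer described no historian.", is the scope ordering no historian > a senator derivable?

No

The target quantifier *no historian* is part of the embedded question *whether the lawyer described no historian*.
Embedded questions are wh-islands: a quantifier inside an indirect question cannot QR into the matrix clause.
Hence only narrow scope for *no historian* (under *a senator*) survives.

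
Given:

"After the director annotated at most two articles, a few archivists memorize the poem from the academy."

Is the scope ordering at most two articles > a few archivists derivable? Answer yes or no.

No

Structurally, *at most two articles* is inside the adjunct clause *after the director annotated at most two articles*.
Since the clause is an adjunct (not a complement), the Adjunct Condition blocks QR across its edge.
The ordering *at most two articles* > *a few archivists* is therefore underivable.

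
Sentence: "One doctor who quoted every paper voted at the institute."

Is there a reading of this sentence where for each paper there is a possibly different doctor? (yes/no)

The paraphrase describes the scope ordering *every paper* > *one doctor*.
The DP *every paper* is contained in the relative clause *who quoted every paper*.
Relative clauses block scope extraction: QR cannot target a position outside the modified NP.
There is no licit LF on which *every paper* c-commands *one doctor*.
(Only the surface reading survives: one fixed doctor with respect to all the relevant papers.)

No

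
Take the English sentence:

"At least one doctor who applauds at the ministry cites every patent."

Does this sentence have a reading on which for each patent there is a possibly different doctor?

Yes

That reading corresponds to *every patent* > *at least one doctor*.
*every patent* sits in the matrix clause, not in the relative clause on *at least one doctor*.
Since no island is crossed, the inverse ordering is licensed alongside surface scope.
So *every patent* > *at least one doctor* is among the available readings.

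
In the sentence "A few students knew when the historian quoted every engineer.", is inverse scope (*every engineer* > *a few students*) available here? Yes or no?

The target quantifier *every engineer* is part of the embedded question *when the historian quoted every engineer*.
QR across an interrogative CP boundary is ruled out as a wh-island violation.
The inverse ordering *every engineer* > *a few students* is therefore underivable.

No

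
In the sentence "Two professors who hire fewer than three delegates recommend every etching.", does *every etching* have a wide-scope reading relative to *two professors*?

Yes

*every etching* sits in the matrix clause, not in the relative clause on *two professors*.
No island intervenes, so both surface and inverse scope are derivable.
So *every etching* > *two professors* is among the available readings.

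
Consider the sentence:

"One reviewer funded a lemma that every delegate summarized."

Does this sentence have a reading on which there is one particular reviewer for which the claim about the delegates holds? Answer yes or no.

That reading corresponds to *one reviewer* > *every delegate*.
That is the surface-scope ordering, which is always one of the available readings — island constraints only ever restrict inverse scope.

Yes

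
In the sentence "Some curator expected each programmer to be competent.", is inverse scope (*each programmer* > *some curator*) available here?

Yes

The ECM infinitive is scope-transparent — *each programmer* is free to raise above *some curator*.
Clause-internal QR can adjoin the lower DP above the subject, yielding the inverse reading.
The sentence is scopally ambiguous between *some curator* > *each programmer* and *each programmer* > *some curator*.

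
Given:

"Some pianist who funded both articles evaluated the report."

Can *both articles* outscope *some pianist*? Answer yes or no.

No

The DP *both articles* is contained in the relative clause *who funded both articles*.
Relative clauses are scope islands: a quantifier cannot QR out of a relative clause to take scope in the matrix clause.
*both articles* is confined to the island and cannot take scope over *some pianist*.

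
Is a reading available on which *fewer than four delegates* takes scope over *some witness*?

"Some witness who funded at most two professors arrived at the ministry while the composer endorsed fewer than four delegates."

*fewer than four delegates* occurs within the adjunct clause *while the composer endorsed fewer than four delegates*.
The adjunct-island constraint bars QR out of an adverbial clause.
So *fewer than four delegates* cannot raise high enough to outscope *some witness*; only the surface ordering *some witness* > *fewer than four delegates* is available.

No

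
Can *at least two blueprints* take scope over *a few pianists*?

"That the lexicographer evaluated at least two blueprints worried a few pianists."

No

The DP *at least two blueprints* is contained in the sentential subject *that the lexicographer evaluated at least two blueprints*.
The subject-island constraint blocks QR out of a clausal subject.
*at least two blueprints* is confined to the island and cannot take scope over *a few pianists*.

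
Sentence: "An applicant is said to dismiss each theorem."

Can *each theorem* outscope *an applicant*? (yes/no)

*each theorem* is the object of the infinitival complement of a raising predicate; raising infinitives are transparent for QR, so the two DPs are in effect clausemates.
With no island boundary between them, the object can take inverse scope over the subject via ordinary QR within the clause.

Yes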